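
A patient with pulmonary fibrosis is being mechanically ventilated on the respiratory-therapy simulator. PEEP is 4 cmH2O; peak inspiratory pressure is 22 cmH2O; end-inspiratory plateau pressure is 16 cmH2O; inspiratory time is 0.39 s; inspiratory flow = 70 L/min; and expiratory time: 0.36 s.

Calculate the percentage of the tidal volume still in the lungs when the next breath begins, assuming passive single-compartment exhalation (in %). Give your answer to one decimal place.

15.8

Flow: 70 L/min ÷ 60 = 1.1667 L/s.
Vt = flow × Ti = 1.1667 L/s × 0.39 s × 1000 mL/L = 455.01 mL.
R = (PIP − Pplat)/V̇ = (22 − 16) / 1.1667 = 6.0/1.1667 = 5.143 cmH2O·s/L.
C = Vt/(Pplat − PEEP) = 455.01 / (16 − 4) = 455.01/12.0 = 37.918 mL/cmH2O.
τ = R × C = 5.143 × 0.03792 L/cmH2O = 0.195 s.
Fraction remaining at end-expiration = e^(−Te/τ) = e^(−0.36/0.195) = 0.1578 → 15.78%.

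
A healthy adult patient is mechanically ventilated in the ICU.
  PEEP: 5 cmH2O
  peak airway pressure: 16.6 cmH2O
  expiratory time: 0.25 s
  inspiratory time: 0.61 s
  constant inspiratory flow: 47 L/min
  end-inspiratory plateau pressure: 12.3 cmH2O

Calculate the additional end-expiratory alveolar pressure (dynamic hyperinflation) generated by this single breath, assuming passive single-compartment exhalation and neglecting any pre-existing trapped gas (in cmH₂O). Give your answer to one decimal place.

Flow: 47 L/min ÷ 60 = 0.7833 L/s.
Vt = flow × Ti = 0.7833 L/s × 0.61 s × 1000 mL/L = 477.81 mL.
R = (PIP − Pplat)/V̇ = (16.6 − 12.3) / 0.7833 = 4.3/0.7833 = 5.49 cmH2O·s/L.
C = Vt/(Pplat − PEEP) = 477.81 / (12.3 − 5) = 477.81/7.3 = 65.453 mL/cmH2O.
τ = R × C = 5.49 × 0.06545 L/cmH2O = 0.3593 s.
Fraction remaining = e^(−Te/τ) = e^(−0.25/0.3593) = 0.4987; trapped volume = 477.81 × 0.4987 = 238.28 mL.
Additional alveolar pressure from trapping ≈ V_trapped / C = 238.28 / 65.453 = 3.64 cmH2O.

3.6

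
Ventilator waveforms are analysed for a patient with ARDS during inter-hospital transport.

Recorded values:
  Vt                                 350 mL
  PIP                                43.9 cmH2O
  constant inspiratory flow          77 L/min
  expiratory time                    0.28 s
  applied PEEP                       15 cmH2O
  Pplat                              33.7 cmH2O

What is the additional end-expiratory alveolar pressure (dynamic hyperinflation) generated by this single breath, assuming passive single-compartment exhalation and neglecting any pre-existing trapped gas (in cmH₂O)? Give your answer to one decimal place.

Flow: 77 L/min ÷ 60 = 1.2833 L/s.
R = (PIP − Pplat)/V̇ = (43.9 − 33.7) / 1.2833 = 10.2/1.2833 = 7.948 cmH2O·s/L.
C = Vt/(Pplat − PEEP) = 350.0 / (33.7 − 15) = 350.0/18.7 = 18.717 mL/cmH2O.
τ = R × C = 7.948 × 0.01872 L/cmH2O = 0.1488 s.
Fraction remaining = e^(−Te/τ) = e^(−0.28/0.1488) = 0.1523; trapped volume = 350.0 × 0.1523 = 53.305 mL.
Additional alveolar pressure from trapping ≈ V_trapped / C = 53.305 / 18.717 = 2.848 cmH2O.

2.8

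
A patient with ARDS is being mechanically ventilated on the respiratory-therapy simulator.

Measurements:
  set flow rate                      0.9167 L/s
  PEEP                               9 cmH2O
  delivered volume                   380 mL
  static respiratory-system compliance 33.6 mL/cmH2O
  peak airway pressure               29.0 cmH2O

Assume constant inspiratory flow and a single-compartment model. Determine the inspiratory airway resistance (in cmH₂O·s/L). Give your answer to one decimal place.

Equation of motion (constant flow): PIP = Vt/C + R·V̇ + PEEP.
R·V̇ = PIP − Vt/C − PEEP = 29.0 − 380/33.6 − 9 = 29.0 − 11.31 − 9 = 8.69 cmH2O.
R = 8.69 / 0.9167 = 9.48 cmH2O·s/L.

9.5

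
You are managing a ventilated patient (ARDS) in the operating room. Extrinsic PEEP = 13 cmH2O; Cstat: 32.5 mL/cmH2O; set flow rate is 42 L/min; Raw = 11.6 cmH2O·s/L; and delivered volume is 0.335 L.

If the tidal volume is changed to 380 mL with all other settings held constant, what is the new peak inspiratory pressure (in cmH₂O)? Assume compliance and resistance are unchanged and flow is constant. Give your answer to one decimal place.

32.8

Flow: 42 L/min ÷ 60 = 0.7 L/s.
PIP = Vt/C + R·V̇ + PEEP (constant-flow equation of motion).
Only the elastic term changes: ΔPIP = ΔVt / C = (380 − 335) / 32.5 = 1.385 cmH2O.
Original PIP = 335/32.5 + 11.6×0.7 + 13 = 31.428 cmH2O; new PIP = 31.428 + (1.385) = 32.813 cmH2O.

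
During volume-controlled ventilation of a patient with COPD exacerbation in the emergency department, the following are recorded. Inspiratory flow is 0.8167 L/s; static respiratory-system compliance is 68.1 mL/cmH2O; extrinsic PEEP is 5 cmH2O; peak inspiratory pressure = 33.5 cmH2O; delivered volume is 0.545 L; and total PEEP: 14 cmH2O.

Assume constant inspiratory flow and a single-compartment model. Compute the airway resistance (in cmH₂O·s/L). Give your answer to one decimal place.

Total PEEP = 14 cmH2O (set 5 + intrinsic 9); this is the baseline alveolar pressure.
Equation of motion (constant flow): PIP = Vt/C + R·V̇ + PEEP.
R·V̇ = PIP − Vt/C − PEEP = 33.5 − 545/68.1 − 14 = 33.5 − 8.003 − 14 = 11.497 cmH2O.
R = 11.497 / 0.8167 = 14.077 cmH2O·s/L.

14.1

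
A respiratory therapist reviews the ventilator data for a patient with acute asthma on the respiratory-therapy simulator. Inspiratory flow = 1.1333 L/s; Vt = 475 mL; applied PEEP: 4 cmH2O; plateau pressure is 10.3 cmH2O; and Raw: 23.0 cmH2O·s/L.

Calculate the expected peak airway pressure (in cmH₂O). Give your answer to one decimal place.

PIP = Pplat + Raw × flow = 10.3 + 23.0 × 1.1333 = 10.3 + 26.066 = 36.366 cmH2O.

36.4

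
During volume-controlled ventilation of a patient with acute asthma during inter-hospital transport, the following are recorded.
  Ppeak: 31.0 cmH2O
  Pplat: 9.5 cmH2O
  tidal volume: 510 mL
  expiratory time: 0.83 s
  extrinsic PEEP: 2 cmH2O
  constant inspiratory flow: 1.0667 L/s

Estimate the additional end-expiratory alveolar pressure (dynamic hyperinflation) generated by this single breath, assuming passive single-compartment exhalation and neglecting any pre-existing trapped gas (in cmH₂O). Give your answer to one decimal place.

4.1

R = (PIP − Pplat)/V̇ = (31.0 − 9.5) / 1.0667 = 21.5/1.0667 = 20.156 cmH2O·s/L.
C = Vt/(Pplat − PEEP) = 510.0 / (9.5 − 2) = 510.0/7.5 = 68.0 mL/cmH2O.
τ = R × C = 20.156 × 0.068 L/cmH2O = 1.371 s.
Fraction remaining = e^(−Te/τ) = e^(−0.83/1.371) = 0.5459; trapped volume = 510.0 × 0.5459 = 278.41 mL.
Additional alveolar pressure from trapping ≈ V_trapped / C = 278.41 / 68.0 = 4.094 cmH2O.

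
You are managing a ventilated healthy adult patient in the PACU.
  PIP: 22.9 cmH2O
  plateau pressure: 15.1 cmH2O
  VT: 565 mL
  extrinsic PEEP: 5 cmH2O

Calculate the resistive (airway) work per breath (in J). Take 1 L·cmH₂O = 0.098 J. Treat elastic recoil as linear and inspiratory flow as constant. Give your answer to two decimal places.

0.43

With constant inspiratory flow the resistive pressure is constant at PIP − Pplat = 22.9 − 15.1 = 7.8 cmH2O, so resistive work = 7.8 × 0.565 = 4.407 L·cmH2O.
× 0.098 J/(L·cmH2O) → 0.4319 J.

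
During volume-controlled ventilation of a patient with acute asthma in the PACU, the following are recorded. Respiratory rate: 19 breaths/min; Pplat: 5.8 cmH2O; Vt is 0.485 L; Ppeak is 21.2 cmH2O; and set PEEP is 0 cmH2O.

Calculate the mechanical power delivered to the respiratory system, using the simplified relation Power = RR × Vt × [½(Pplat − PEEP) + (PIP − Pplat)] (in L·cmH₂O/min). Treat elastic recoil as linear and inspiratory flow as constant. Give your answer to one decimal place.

Per-breath work = Vt × [½(Pplat−PEEP) + (PIP−Pplat)] = 0.485 × [0.5×5.8 + 15.4] = 0.485 × 18.3 = 8.876 L·cmH2O.
Power = 19 × 8.876 = 168.64 L·cmH2O/min.

168.6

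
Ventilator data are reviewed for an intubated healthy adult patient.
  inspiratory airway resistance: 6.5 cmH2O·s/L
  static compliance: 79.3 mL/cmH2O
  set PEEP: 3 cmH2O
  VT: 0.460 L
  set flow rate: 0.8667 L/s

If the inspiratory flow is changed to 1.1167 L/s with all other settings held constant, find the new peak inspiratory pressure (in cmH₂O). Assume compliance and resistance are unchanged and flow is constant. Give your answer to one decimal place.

16.1

PIP = Vt/C + R·V̇ + PEEP (constant-flow equation of motion).
Only the resistive term changes: ΔPIP = R × ΔV̇ = 6.5 × (1.1167 − 0.8667) = 6.5 × 0.25 = 1.625 cmH2O.
Original PIP = 460/79.3 + 6.5×0.8667 + 3 = 14.434 cmH2O; new PIP = 14.434 + (1.625) = 16.059 cmH2O.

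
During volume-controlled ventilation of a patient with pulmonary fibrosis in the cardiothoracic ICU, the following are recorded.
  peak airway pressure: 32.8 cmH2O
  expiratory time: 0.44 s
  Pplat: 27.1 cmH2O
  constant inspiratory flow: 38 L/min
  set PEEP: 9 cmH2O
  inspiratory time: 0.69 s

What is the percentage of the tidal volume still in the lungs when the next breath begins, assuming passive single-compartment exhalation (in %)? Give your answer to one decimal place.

13.2

Flow: 38 L/min ÷ 60 = 0.6333 L/s.
Vt = flow × Ti = 0.6333 L/s × 0.69 s × 1000 mL/L = 436.98 mL.
R = (PIP − Pplat)/V̇ = (32.8 − 27.1) / 0.6333 = 5.7/0.6333 = 9.0 cmH2O·s/L.
C = Vt/(Pplat − PEEP) = 436.98 / (27.1 − 9) = 436.98/18.1 = 24.143 mL/cmH2O.
τ = R × C = 9.0 × 0.02414 L/cmH2O = 0.2173 s.
Fraction remaining at end-expiration = e^(−Te/τ) = e^(−0.44/0.2173) = 0.132 → 13.2%.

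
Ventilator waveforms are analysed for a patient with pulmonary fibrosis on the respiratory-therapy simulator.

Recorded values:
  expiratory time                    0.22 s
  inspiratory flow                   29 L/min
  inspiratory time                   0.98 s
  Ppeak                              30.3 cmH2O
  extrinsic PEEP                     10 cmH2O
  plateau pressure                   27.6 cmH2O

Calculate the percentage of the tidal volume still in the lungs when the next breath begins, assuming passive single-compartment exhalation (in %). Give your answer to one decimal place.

Flow: 29 L/min ÷ 60 = 0.4833 L/s.
Vt = flow × Ti = 0.4833 L/s × 0.98 s × 1000 mL/L = 473.63 mL.
R = (PIP − Pplat)/V̇ = (30.3 − 27.6) / 0.4833 = 2.7/0.4833 = 5.587 cmH2O·s/L.
C = Vt/(Pplat − PEEP) = 473.63 / (27.6 − 10) = 473.63/17.6 = 26.911 mL/cmH2O.
τ = R × C = 5.587 × 0.02691 L/cmH2O = 0.1503 s.
Fraction remaining at end-expiration = e^(−Te/τ) = e^(−0.22/0.1503) = 0.2314 → 23.14%.

23.1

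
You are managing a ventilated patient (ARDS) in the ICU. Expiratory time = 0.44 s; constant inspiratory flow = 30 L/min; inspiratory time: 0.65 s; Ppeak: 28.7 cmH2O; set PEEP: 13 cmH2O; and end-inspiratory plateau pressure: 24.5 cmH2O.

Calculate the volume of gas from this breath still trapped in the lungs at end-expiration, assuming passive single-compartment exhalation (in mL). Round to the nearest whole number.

Flow: 30 L/min ÷ 60 = 0.5 L/s.
Vt = flow × Ti = 0.5 L/s × 0.65 s × 1000 mL/L = 325.0 mL.
R = (PIP − Pplat)/V̇ = (28.7 − 24.5) / 0.5 = 4.2/0.5 = 8.4 cmH2O·s/L.
C = Vt/(Pplat − PEEP) = 325.0 / (24.5 − 13) = 325.0/11.5 = 28.261 mL/cmH2O.
τ = R × C = 8.4 × 0.02826 L/cmH2O = 0.2374 s.
Fraction remaining = e^(−Te/τ) = e^(−0.44/0.2374) = 0.1567.
Trapped volume = 325.0 × 0.1567 = 50.928 mL.

51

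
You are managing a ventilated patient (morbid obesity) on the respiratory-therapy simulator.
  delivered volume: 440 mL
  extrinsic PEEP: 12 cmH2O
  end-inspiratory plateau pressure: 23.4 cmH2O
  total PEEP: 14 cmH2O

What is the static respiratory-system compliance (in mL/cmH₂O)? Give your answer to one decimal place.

End-expiratory occlusion gives total PEEP = 14 cmH2O (intrinsic PEEP = 14 − 12 = 2). Use total PEEP for the elastic gradient.
Cstat = Vt / (Pplat − PEEPtotal) = 440 / (23.4 − 14) = 440 / 9.4 = 46.809 mL/cmH2O.

46.8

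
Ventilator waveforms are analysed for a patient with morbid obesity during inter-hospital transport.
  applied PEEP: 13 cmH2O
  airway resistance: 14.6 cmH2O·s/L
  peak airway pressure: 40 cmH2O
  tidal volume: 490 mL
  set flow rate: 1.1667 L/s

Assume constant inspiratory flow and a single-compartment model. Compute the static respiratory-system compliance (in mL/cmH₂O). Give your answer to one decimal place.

49.2

Equation of motion (constant flow): PIP = Vt/C + R·V̇ + PEEP.
Vt/C = PIP − R·V̇ − PEEP = 40 − 14.6×1.1667 − 13 = 40 − 17.034 − 13 = 9.966 cmH2O.
C = Vt / 9.966 = 490 / 9.966 = 49.167 mL/cmH2O.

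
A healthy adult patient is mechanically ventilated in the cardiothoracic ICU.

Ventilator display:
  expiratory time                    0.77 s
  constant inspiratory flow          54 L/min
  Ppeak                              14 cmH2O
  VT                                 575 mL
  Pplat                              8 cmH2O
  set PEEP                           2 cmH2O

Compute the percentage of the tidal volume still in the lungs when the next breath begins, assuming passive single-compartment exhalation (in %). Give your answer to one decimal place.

Flow: 54 L/min ÷ 60 = 0.9 L/s.
R = (PIP − Pplat)/V̇ = (14 − 8) / 0.9 = 6.0/0.9 = 6.667 cmH2O·s/L.
C = Vt/(Pplat − PEEP) = 575.0 / (8 − 2) = 575.0/6.0 = 95.833 mL/cmH2O.
τ = R × C = 6.667 × 0.09583 L/cmH2O = 0.6389 s.
Fraction remaining at end-expiration = e^(−Te/τ) = e^(−0.77/0.6389) = 0.2996 → 29.96%.

30.0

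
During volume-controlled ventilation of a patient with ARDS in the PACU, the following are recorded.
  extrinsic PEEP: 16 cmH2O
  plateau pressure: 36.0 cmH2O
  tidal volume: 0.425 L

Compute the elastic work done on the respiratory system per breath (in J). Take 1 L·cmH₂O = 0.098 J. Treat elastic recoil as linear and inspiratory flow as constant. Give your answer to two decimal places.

0.42

Elastic work ≈ ½ × (Pplat − PEEP) × Vt = 0.5 × (36.0 − 16) × 0.425 L = 0.5 × 20.0 × 0.425 = 4.25 L·cmH2O.
× 0.098 J/(L·cmH2O) → 0.4165 J.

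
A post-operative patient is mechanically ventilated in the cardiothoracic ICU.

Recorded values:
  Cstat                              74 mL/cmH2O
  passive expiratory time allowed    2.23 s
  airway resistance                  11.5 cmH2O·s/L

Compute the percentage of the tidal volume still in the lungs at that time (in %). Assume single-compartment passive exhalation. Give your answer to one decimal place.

7.3

τ = R × C = 11.5 × 74 mL/cmH2O = 11.5 × 0.074 L/cmH2O = 0.851 s.
Passive exhalation: V(t)/V₀ = e^(−t/τ) = e^(−2.23/0.851) = 0.07277.
Fraction remaining = 0.07277 → 7.277%.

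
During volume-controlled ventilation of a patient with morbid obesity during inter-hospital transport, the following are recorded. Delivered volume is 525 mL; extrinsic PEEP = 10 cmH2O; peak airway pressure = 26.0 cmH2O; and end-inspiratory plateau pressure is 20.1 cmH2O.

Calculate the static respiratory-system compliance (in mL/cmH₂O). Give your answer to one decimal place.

52.0

Cstat = Vt / (Pplat − PEEP) = 525 / (20.1 − 10) = 525 / 10.1 = 51.98 mL/cmH2O.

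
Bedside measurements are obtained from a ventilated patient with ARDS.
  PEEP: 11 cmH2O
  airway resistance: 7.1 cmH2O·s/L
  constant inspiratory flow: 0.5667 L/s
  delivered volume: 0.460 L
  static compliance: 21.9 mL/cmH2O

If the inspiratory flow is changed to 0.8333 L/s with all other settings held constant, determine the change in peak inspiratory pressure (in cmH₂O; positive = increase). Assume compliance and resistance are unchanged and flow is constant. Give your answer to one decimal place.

1.9

PIP = Vt/C + R·V̇ + PEEP (constant-flow equation of motion).
Only the resistive term changes: ΔPIP = R × ΔV̇ = 7.1 × (0.8333 − 0.5667) = 7.1 × 0.2666 = 1.893 cmH2O.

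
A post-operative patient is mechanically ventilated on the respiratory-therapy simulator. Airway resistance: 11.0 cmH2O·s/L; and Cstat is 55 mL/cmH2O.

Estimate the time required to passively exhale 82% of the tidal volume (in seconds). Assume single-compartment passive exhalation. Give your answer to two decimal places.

1.04

τ = R × C = 11.0 × 55 mL/cmH2O = 11.0 × 0.055 L/cmH2O = 0.605 s.
Exhaled fraction f = 1 − e^(−t/τ) → t = −τ·ln(1 − f) = −0.605·ln(0.18) = 1.037 s.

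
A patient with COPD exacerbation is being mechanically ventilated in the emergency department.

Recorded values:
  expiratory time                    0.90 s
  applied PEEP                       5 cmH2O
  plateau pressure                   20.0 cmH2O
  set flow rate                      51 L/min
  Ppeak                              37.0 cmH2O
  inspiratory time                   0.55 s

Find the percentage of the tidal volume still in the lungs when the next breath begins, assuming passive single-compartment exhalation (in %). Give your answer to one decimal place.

23.6

Flow: 51 L/min ÷ 60 = 0.85 L/s.
Vt = flow × Ti = 0.85 L/s × 0.55 s × 1000 mL/L = 467.5 mL.
R = (PIP − Pplat)/V̇ = (37.0 − 20.0) / 0.85 = 17.0/0.85 = 20.0 cmH2O·s/L.
C = Vt/(Pplat − PEEP) = 467.5 / (20.0 − 5) = 467.5/15.0 = 31.167 mL/cmH2O.
τ = R × C = 20.0 × 0.03117 L/cmH2O = 0.6234 s.
Fraction remaining at end-expiration = e^(−Te/τ) = e^(−0.90/0.6234) = 0.2361 → 23.61%.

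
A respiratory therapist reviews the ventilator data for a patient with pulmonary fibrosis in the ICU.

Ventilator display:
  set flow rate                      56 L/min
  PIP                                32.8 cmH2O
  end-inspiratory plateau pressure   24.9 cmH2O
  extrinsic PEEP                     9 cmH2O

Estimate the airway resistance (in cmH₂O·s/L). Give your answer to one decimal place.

Flow: 56 L/min ÷ 60 = 0.9333 L/s.
Raw = (PIP − Pplat) / flow = (32.8 − 24.9) / 0.9333 = 7.9 / 0.9333 = 8.465 cmH2O·s/L.

8.5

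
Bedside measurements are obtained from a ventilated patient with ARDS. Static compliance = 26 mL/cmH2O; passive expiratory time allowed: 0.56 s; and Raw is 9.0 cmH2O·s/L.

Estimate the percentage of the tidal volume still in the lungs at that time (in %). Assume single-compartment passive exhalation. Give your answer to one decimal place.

9.1

τ = R × C = 9.0 × 26 mL/cmH2O = 9.0 × 0.026 L/cmH2O = 0.234 s.
Passive exhalation: V(t)/V₀ = e^(−t/τ) = e^(−0.56/0.234) = 0.09134.
Fraction remaining = 0.09134 → 9.134%.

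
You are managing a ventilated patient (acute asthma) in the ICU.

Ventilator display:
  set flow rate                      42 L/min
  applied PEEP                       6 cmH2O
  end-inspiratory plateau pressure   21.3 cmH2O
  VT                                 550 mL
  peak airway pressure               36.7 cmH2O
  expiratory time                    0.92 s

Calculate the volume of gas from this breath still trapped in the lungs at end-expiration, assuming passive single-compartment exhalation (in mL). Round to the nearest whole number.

Flow: 42 L/min ÷ 60 = 0.7 L/s.
R = (PIP − Pplat)/V̇ = (36.7 − 21.3) / 0.7 = 15.4/0.7 = 22.0 cmH2O·s/L.
C = Vt/(Pplat − PEEP) = 550.0 / (21.3 − 6) = 550.0/15.3 = 35.948 mL/cmH2O.
τ = R × C = 22.0 × 0.03595 L/cmH2O = 0.7909 s.
Fraction remaining = e^(−Te/τ) = e^(−0.92/0.7909) = 0.3125.
Trapped volume = 550.0 × 0.3125 = 171.88 mL.

172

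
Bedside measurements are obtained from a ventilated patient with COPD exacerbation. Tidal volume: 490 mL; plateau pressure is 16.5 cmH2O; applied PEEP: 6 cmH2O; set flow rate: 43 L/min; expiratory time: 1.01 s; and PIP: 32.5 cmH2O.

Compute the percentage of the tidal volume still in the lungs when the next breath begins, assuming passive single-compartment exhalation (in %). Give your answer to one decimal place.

Flow: 43 L/min ÷ 60 = 0.7167 L/s.
R = (PIP − Pplat)/V̇ = (32.5 − 16.5) / 0.7167 = 16.0/0.7167 = 22.325 cmH2O·s/L.
C = Vt/(Pplat − PEEP) = 490.0 / (16.5 − 6) = 490.0/10.5 = 46.667 mL/cmH2O.
τ = R × C = 22.325 × 0.04667 L/cmH2O = 1.042 s.
Fraction remaining at end-expiration = e^(−Te/τ) = e^(−1.01/1.042) = 0.3794 → 37.94%.

37.9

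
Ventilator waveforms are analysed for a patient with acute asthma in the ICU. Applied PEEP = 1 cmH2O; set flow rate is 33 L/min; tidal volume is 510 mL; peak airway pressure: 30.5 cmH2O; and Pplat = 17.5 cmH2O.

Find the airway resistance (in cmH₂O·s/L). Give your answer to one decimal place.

23.6

Flow: 33 L/min ÷ 60 = 0.55 L/s.
Raw = (PIP − Pplat) / flow = (30.5 − 17.5) / 0.55 = 13.0 / 0.55 = 23.636 cmH2O·s/L.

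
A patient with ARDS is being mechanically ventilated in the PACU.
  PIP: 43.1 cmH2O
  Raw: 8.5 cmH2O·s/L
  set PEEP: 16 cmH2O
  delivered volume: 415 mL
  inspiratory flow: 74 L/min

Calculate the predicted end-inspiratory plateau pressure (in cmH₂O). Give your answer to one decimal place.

32.6

Flow: 74 L/min ÷ 60 = 1.2333 L/s.
Pplat = PIP − Raw × flow = 43.1 − 8.5 × 1.2333 = 43.1 − 10.483 = 32.617 cmH2O.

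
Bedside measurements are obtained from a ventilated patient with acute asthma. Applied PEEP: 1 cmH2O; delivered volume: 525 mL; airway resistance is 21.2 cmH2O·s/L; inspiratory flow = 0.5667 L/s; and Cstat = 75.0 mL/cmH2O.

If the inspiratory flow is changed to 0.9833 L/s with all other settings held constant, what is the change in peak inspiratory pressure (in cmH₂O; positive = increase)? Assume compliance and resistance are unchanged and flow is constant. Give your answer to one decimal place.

8.8

PIP = Vt/C + R·V̇ + PEEP (constant-flow equation of motion).
Only the resistive term changes: ΔPIP = R × ΔV̇ = 21.2 × (0.9833 − 0.5667) = 21.2 × 0.4166 = 8.832 cmH2O.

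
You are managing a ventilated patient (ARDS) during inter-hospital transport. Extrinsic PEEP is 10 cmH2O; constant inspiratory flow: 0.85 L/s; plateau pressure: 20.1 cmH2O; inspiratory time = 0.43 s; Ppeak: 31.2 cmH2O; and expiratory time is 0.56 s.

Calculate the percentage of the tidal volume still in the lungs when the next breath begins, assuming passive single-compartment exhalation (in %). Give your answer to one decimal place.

30.6

Vt = flow × Ti = 0.85 L/s × 0.43 s × 1000 mL/L = 365.5 mL.
R = (PIP − Pplat)/V̇ = (31.2 − 20.1) / 0.85 = 11.1/0.85 = 13.059 cmH2O·s/L.
C = Vt/(Pplat − PEEP) = 365.5 / (20.1 − 10) = 365.5/10.1 = 36.188 mL/cmH2O.
τ = R × C = 13.059 × 0.03619 L/cmH2O = 0.4726 s.
Fraction remaining at end-expiration = e^(−Te/τ) = e^(−0.56/0.4726) = 0.3058 → 30.58%.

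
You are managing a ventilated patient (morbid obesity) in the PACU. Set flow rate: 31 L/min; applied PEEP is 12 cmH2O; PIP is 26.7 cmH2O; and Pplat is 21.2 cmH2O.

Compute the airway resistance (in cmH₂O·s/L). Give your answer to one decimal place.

Flow: 31 L/min ÷ 60 = 0.5167 L/s.
Raw = (PIP − Pplat) / flow = (26.7 − 21.2) / 0.5167 = 5.5 / 0.5167 = 10.644 cmH2O·s/L.

10.6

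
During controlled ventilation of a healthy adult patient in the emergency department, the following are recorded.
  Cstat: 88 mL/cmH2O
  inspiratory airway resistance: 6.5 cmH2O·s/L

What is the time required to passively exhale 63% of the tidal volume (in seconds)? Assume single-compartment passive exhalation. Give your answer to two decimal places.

0.57

τ = R × C = 6.5 × 88 mL/cmH2O = 6.5 × 0.088 L/cmH2O = 0.572 s.
Exhaled fraction f = 1 − e^(−t/τ) → t = −τ·ln(1 − f) = −0.572·ln(0.37) = 0.5687 s.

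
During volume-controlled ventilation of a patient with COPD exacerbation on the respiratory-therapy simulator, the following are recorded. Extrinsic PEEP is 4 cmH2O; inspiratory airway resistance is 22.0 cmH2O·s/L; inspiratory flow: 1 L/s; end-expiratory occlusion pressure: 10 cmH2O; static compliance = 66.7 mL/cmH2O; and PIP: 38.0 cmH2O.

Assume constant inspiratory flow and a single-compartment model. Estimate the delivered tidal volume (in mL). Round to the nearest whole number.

400

Total PEEP = 10 cmH2O (set 4 + intrinsic 6); this is the baseline alveolar pressure.
Equation of motion (constant flow): PIP = Vt/C + R·V̇ + PEEP.
Vt/C = PIP − R·V̇ − PEEP = 38.0 − 22.0 − 10 = 6.0 cmH2O.
Vt = C × 6.0 = 66.7 × 6.0 = 400.2 mL.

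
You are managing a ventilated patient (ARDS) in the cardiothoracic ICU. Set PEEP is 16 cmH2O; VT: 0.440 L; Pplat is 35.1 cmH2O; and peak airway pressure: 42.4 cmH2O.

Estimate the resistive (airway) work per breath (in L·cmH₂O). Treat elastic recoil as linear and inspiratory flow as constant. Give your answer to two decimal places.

3.21

With constant inspiratory flow the resistive pressure is constant at PIP − Pplat = 42.4 − 35.1 = 7.3 cmH2O, so resistive work = 7.3 × 0.440 = 3.212 L·cmH2O.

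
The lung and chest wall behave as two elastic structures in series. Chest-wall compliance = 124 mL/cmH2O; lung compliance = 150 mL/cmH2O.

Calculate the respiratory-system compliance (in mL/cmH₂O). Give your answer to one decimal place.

Lung and chest wall are elastances in series: 1/Crs = 1/CL + 1/Ccw.
1/Crs = 1/150 + 1/124 = 0.01473.
Crs = 67.889 mL/cmH2O.

67.9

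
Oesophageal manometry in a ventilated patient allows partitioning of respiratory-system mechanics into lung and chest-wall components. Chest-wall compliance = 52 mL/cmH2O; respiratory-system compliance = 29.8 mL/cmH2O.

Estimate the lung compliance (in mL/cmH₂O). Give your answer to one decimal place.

69.8

1/CL = 1/Crs − 1/Ccw.
1/CL = 1/29.8 − 1/52 = 0.01433.
CL = 69.784 mL/cmH2O.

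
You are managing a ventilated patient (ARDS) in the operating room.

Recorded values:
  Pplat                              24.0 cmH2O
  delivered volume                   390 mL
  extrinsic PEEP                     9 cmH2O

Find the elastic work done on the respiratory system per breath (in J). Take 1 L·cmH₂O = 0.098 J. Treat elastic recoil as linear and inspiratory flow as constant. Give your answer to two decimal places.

Elastic work ≈ ½ × (Pplat − PEEP) × Vt = 0.5 × (24.0 − 9) × 0.390 L = 0.5 × 15.0 × 0.390 = 2.925 L·cmH2O.
× 0.098 J/(L·cmH2O) → 0.2867 J.

0.29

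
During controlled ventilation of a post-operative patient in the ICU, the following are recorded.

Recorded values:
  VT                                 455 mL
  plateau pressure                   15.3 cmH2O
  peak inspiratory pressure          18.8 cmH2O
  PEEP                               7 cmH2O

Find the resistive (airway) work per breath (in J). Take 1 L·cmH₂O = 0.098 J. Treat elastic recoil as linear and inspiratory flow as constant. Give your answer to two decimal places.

With constant inspiratory flow the resistive pressure is constant at PIP − Pplat = 18.8 − 15.3 = 3.5 cmH2O, so resistive work = 3.5 × 0.455 = 1.593 L·cmH2O.
× 0.098 J/(L·cmH2O) → 0.1561 J.

0.16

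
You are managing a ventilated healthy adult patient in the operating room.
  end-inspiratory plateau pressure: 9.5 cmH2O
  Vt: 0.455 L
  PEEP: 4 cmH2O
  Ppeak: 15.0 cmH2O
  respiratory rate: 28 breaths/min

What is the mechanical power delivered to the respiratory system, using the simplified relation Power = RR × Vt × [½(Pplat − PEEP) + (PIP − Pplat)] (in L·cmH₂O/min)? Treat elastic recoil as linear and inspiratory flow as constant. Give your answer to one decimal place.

Per-breath work = Vt × [½(Pplat−PEEP) + (PIP−Pplat)] = 0.455 × [0.5×5.5 + 5.5] = 0.455 × 8.25 = 3.754 L·cmH2O.
Power = 28 × 3.754 = 105.11 L·cmH2O/min.

105.1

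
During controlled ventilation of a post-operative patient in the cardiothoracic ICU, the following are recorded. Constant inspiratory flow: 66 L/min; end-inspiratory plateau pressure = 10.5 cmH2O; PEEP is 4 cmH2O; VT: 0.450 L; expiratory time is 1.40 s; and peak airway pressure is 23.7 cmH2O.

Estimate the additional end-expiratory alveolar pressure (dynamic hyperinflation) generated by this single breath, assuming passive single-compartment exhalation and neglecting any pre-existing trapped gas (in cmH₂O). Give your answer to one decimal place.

Flow: 66 L/min ÷ 60 = 1.1 L/s.
R = (PIP − Pplat)/V̇ = (23.7 − 10.5) / 1.1 = 13.2/1.1 = 12.0 cmH2O·s/L.
C = Vt/(Pplat − PEEP) = 450.0 / (10.5 − 4) = 450.0/6.5 = 69.231 mL/cmH2O.
τ = R × C = 12.0 × 0.06923 L/cmH2O = 0.8308 s.
Fraction remaining = e^(−Te/τ) = e^(−1.40/0.8308) = 0.1854; trapped volume = 450.0 × 0.1854 = 83.43 mL.
Additional alveolar pressure from trapping ≈ V_trapped / C = 83.43 / 69.231 = 1.205 cmH2O.

1.2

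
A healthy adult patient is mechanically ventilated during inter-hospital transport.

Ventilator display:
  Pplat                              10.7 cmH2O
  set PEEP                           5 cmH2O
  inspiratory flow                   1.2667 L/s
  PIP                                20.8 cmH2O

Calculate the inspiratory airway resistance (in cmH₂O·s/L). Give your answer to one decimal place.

Raw = (PIP − Pplat) / flow = (20.8 − 10.7) / 1.2667 = 10.1 / 1.2667 = 7.973 cmH2O·s/L.

8.0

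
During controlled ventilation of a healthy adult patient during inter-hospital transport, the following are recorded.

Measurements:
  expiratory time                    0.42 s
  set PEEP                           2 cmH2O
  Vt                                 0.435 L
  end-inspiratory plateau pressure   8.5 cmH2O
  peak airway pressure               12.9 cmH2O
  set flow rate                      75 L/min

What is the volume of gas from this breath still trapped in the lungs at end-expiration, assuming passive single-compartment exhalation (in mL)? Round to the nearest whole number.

73

Flow: 75 L/min ÷ 60 = 1.25 L/s.
R = (PIP − Pplat)/V̇ = (12.9 − 8.5) / 1.25 = 4.4/1.25 = 3.52 cmH2O·s/L.
C = Vt/(Pplat − PEEP) = 435.0 / (8.5 − 2) = 435.0/6.5 = 66.923 mL/cmH2O.
τ = R × C = 3.52 × 0.06692 L/cmH2O = 0.2356 s.
Fraction remaining = e^(−Te/τ) = e^(−0.42/0.2356) = 0.1682.
Trapped volume = 435.0 × 0.1682 = 73.167 mL.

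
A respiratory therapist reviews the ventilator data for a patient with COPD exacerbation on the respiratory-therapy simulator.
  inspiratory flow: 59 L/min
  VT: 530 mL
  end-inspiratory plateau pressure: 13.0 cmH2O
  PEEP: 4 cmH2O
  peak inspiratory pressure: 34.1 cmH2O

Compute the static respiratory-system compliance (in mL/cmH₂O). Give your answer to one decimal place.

Cstat = Vt / (Pplat − PEEP) = 530 / (13.0 − 4) = 530 / 9.0 = 58.889 mL/cmH2O.

58.9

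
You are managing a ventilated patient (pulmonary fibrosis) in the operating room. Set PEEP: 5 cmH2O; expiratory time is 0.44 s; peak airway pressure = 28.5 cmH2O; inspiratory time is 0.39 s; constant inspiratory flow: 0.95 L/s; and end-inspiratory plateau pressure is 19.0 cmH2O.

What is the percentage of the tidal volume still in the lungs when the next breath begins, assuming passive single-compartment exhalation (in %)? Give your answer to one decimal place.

19.0

Vt = flow × Ti = 0.95 L/s × 0.39 s × 1000 mL/L = 370.5 mL.
R = (PIP − Pplat)/V̇ = (28.5 − 19.0) / 0.95 = 9.5/0.95 = 10.0 cmH2O·s/L.
C = Vt/(Pplat − PEEP) = 370.5 / (19.0 − 5) = 370.5/14.0 = 26.464 mL/cmH2O.
τ = R × C = 10.0 × 0.02646 L/cmH2O = 0.2646 s.
Fraction remaining at end-expiration = e^(−Te/τ) = e^(−0.44/0.2646) = 0.1896 → 18.96%.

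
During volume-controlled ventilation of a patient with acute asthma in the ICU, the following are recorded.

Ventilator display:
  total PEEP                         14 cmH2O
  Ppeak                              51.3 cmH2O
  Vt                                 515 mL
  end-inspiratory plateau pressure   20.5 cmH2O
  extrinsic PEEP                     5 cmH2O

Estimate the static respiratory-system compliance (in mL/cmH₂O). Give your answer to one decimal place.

79.2

End-expiratory occlusion gives total PEEP = 14 cmH2O (intrinsic PEEP = 14 − 5 = 9). Use total PEEP for the elastic gradient.
Cstat = Vt / (Pplat − PEEPtotal) = 515 / (20.5 − 14) = 515 / 6.5 = 79.231 mL/cmH2O.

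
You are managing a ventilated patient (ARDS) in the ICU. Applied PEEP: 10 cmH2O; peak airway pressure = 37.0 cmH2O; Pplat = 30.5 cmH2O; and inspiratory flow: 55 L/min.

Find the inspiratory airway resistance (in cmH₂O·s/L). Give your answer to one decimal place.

7.1

Flow: 55 L/min ÷ 60 = 0.9167 L/s.
Raw = (PIP − Pplat) / flow = (37.0 − 30.5) / 0.9167 = 6.5 / 0.9167 = 7.091 cmH2O·s/L.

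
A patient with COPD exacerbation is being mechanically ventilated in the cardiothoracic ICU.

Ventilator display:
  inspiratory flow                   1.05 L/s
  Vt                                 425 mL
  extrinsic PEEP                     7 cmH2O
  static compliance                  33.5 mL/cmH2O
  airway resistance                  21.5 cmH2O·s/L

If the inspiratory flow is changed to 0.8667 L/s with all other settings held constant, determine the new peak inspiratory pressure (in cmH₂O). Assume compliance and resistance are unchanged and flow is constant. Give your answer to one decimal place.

38.3

PIP = Vt/C + R·V̇ + PEEP (constant-flow equation of motion).
Only the resistive term changes: ΔPIP = R × ΔV̇ = 21.5 × (0.8667 − 1.05) = 21.5 × -0.1833 = -3.941 cmH2O.
Original PIP = 425/33.5 + 21.5×1.05 + 7 = 42.262 cmH2O; new PIP = 42.262 + (-3.941) = 38.321 cmH2O.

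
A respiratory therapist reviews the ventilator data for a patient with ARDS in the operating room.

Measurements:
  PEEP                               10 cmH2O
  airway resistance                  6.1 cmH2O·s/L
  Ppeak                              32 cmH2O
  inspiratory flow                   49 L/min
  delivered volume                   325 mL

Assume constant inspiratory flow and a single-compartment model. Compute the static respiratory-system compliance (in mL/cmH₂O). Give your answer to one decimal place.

Flow: 49 L/min ÷ 60 = 0.8167 L/s.
Equation of motion (constant flow): PIP = Vt/C + R·V̇ + PEEP.
Vt/C = PIP − R·V̇ − PEEP = 32 − 6.1×0.8167 − 10 = 32 − 4.982 − 10 = 17.018 cmH2O.
C = Vt / 17.018 = 325 / 17.018 = 19.097 mL/cmH2O.

19.1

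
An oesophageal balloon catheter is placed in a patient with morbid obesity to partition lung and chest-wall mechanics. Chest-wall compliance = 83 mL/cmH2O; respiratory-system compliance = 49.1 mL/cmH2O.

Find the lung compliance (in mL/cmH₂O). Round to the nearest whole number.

120

1/CL = 1/Crs − 1/Ccw.
1/CL = 1/49.1 − 1/83 = 0.008318.
CL = 120.22 mL/cmH2O.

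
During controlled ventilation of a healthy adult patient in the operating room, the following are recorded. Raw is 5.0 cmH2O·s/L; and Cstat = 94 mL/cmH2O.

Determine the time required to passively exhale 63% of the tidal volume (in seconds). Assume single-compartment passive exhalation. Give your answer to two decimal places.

τ = R × C = 5.0 × 94 mL/cmH2O = 5.0 × 0.094 L/cmH2O = 0.47 s.
Exhaled fraction f = 1 − e^(−t/τ) → t = −τ·ln(1 − f) = −0.47·ln(0.37) = 0.4673 s.

0.47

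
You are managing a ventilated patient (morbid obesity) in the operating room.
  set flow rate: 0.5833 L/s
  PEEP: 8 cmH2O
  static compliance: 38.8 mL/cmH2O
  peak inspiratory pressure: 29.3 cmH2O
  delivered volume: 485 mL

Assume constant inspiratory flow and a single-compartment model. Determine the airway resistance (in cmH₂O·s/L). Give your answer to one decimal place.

15.1

Equation of motion (constant flow): PIP = Vt/C + R·V̇ + PEEP.
R·V̇ = PIP − Vt/C − PEEP = 29.3 − 485/38.8 − 8 = 29.3 − 12.5 − 8 = 8.8 cmH2O.
R = 8.8 / 0.5833 = 15.087 cmH2O·s/L.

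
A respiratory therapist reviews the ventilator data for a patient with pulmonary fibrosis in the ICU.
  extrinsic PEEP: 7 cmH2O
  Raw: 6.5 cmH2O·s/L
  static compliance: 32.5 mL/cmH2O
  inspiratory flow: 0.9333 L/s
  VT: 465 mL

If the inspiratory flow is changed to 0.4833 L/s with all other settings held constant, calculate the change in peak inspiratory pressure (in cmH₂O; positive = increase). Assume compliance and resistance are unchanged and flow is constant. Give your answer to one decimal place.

-2.9

PIP = Vt/C + R·V̇ + PEEP (constant-flow equation of motion).
Only the resistive term changes: ΔPIP = R × ΔV̇ = 6.5 × (0.4833 − 0.9333) = 6.5 × -0.45 = -2.925 cmH2O.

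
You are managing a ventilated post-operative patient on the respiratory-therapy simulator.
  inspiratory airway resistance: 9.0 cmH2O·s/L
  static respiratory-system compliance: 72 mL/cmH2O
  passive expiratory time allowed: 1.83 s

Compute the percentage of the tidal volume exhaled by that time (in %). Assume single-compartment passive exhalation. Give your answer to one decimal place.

τ = R × C = 9.0 × 72 mL/cmH2O = 9.0 × 0.072 L/cmH2O = 0.648 s.
Passive exhalation: V(t)/V₀ = e^(−t/τ) = e^(−1.83/0.648) = 0.05936.
Fraction exhaled = 1 − 0.05936 = 0.9406 → 94.06%.

94.1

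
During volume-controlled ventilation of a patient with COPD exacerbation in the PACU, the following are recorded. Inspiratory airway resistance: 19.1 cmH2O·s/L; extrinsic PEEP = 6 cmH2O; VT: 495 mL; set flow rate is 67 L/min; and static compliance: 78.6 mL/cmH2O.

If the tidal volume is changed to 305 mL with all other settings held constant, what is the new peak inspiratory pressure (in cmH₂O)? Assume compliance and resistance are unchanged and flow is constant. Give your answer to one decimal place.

Flow: 67 L/min ÷ 60 = 1.1167 L/s.
PIP = Vt/C + R·V̇ + PEEP (constant-flow equation of motion).
Only the elastic term changes: ΔPIP = ΔVt / C = (305 − 495) / 78.6 = -2.417 cmH2O.
Original PIP = 495/78.6 + 19.1×1.1167 + 6 = 33.627 cmH2O; new PIP = 33.627 + (-2.417) = 31.21 cmH2O.

31.2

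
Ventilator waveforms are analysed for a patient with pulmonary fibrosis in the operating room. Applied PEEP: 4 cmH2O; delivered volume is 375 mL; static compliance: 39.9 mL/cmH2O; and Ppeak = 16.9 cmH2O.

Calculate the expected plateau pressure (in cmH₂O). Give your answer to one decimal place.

13.4

Pplat = PEEP + Vt / Cstat = 4 + 375 / 39.9 = 4 + 9.398 = 13.398 cmH2O.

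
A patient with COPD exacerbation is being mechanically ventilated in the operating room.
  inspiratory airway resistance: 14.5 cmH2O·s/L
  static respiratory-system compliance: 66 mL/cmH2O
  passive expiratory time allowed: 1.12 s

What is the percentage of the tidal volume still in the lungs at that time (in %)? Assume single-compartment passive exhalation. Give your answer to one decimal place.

τ = R × C = 14.5 × 66 mL/cmH2O = 14.5 × 0.066 L/cmH2O = 0.957 s.
Passive exhalation: V(t)/V₀ = e^(−t/τ) = e^(−1.12/0.957) = 0.3103.
Fraction remaining = 0.3103 → 31.03%.

31.0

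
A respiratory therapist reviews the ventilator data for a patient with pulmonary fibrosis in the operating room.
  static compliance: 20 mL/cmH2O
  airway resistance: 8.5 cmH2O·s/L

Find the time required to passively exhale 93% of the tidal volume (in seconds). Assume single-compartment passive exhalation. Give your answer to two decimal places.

τ = R × C = 8.5 × 20 mL/cmH2O = 8.5 × 0.020 L/cmH2O = 0.17 s.
Exhaled fraction f = 1 − e^(−t/τ) → t = −τ·ln(1 − f) = −0.17·ln(0.07) = 0.4521 s.

0.45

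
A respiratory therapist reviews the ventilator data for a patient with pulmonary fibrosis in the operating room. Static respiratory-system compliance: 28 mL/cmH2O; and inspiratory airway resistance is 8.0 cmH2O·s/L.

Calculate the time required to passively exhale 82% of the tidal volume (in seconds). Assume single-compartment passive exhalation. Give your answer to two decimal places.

0.38

τ = R × C = 8.0 × 28 mL/cmH2O = 8.0 × 0.028 L/cmH2O = 0.224 s.
Exhaled fraction f = 1 − e^(−t/τ) → t = −τ·ln(1 − f) = −0.224·ln(0.18) = 0.3841 s.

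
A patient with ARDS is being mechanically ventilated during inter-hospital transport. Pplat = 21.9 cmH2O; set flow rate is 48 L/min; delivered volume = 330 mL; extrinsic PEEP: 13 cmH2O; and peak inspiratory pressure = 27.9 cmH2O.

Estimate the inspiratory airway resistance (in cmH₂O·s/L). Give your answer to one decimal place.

Flow: 48 L/min ÷ 60 = 0.8 L/s.
Raw = (PIP − Pplat) / flow = (27.9 − 21.9) / 0.8 = 6.0 / 0.8 = 7.5 cmH2O·s/L.

7.5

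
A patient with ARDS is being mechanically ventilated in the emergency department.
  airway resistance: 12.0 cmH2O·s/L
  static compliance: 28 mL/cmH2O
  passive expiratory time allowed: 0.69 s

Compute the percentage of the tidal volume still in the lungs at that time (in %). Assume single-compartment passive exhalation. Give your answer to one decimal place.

τ = R × C = 12.0 × 28 mL/cmH2O = 12.0 × 0.028 L/cmH2O = 0.336 s.
Passive exhalation: V(t)/V₀ = e^(−t/τ) = e^(−0.69/0.336) = 0.1283.
Fraction remaining = 0.1283 → 12.83%.

12.8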